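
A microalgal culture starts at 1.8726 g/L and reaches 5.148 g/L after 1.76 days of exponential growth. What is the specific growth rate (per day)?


mu = ln(X2/X1) / dt
= ln(5.148/1.8726) / 1.76
= 0.5746 per day

0.5746 per day


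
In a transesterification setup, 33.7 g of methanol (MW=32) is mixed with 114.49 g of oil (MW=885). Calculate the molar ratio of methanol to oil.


Molar ratio = n_MeOH / n_oil = (MeOH/32) / (oil/885) = (MeOH * 885) / (32 * oil)
= (33.7 * 885) / (32 * 114.49)
= 8.1406

8.1406


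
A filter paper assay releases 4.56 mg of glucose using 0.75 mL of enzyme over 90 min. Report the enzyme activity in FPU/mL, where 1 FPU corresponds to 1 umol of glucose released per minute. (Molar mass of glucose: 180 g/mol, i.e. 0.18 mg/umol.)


Activity = glucose_mg / (0.18 mg/umol * V_mL * t_min)
= 4.56 / (0.18 * 0.75 * 90)
= 0.3753 FPU/mL

0.3753 FPU/mL


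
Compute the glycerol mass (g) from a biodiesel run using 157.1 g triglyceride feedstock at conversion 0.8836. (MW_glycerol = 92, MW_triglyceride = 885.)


glycerol = oil * conv * (92/885)
= 157.1 * 0.8836 * 92 / 885
= 14.4303 g

14.4303 g


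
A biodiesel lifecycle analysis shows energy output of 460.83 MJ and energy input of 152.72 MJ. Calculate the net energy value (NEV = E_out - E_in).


NEV = E_out - E_in
= 460.83 - 152.72
= 308.1100 MJ

308.1100 MJ


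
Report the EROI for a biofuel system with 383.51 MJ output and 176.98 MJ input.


EROI = E_out / E_in
= 383.51 / 176.98
= 2.1670

2.1670


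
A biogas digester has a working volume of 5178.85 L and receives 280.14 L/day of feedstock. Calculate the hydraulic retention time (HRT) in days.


HRT = V / Q
= 5178.85 / 280.14
= 18.4866 days

18.4866 days


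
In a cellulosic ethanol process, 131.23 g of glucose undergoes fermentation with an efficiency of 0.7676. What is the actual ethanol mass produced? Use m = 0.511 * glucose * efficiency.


Actual ethanol: m = 0.511 * 131.23 * 0.7676
m = 51.4741 g

51.4741 g


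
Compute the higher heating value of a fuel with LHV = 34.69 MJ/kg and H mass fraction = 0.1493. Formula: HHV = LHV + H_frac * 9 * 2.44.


HHV = LHV + H_frac * 9 * 2.44
= 34.69 + 0.1493 * 9 * 2.44
= 37.9686 MJ/kg

37.9686 MJ/kg


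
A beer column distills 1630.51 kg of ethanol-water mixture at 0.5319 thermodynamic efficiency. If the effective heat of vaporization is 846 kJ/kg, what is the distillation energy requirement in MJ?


E = m * 846 / (eta * 1000)
= 1630.51 * 846 / (0.5319 * 1000)
= 2593.3662 MJ

2593.3662 MJ


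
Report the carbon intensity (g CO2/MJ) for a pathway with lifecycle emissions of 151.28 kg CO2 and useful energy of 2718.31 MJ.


CI = CO2 * 1000 / E
= 151.28 * 1000 / 2718.31
= 55.6522 g CO2/MJ

55.6522 g CO2/MJ


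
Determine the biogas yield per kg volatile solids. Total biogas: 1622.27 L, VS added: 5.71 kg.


Y = V / VS
= 1622.27 / 5.71
= 284.1103 L/kg VS

284.1103 L/kg VS


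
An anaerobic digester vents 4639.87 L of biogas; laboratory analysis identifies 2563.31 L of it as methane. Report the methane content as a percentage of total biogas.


CH4% = V_CH4 / V_total * 100
= 2563.31 / 4639.87 * 100
= 55.2453%

55.2453%


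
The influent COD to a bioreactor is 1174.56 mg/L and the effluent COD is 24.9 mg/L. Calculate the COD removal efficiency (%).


eta = (COD_in - COD_out) / COD_in * 100
= (1174.56 - 24.9) / 1174.56 * 100
= 97.8801%

97.8801%


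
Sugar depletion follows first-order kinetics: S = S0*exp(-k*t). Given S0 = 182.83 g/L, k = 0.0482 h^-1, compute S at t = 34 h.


S = S0 * exp(-k * t)
S = 182.83 * exp(-0.0482 * 34)
S = 35.5080 g/L

35.5080 g/L


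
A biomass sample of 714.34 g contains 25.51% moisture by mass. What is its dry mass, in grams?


Wd = Ww * (1 - MC/100)
= 714.34 * (1 - 25.51/100)
= 532.1119 g

532.1119 g


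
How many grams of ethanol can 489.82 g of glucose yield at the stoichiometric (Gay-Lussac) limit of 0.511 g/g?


Theoretical ethanol yield: m_EtOH = 0.511 * m_glucose
m_EtOH = 0.511 * 489.82 = 250.2980 g

250.2980 g


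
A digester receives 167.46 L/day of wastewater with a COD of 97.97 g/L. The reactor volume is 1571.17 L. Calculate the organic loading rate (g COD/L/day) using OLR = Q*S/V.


OLR = Q * S / V
= 167.46 * 97.97 / 1571.17
= 10.4419 g/L/day

10.4419 g/L/day


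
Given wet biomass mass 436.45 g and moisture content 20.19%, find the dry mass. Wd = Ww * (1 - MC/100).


Wd = Ww * (1 - MC/100)
= 436.45 * (1 - 20.19/100)
= 348.3307 g

348.3307 g


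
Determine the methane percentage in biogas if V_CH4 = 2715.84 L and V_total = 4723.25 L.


CH4% = V_CH4 / V_total * 100
= 2715.84 / 4723.25 * 100
= 57.4994%

57.4994%


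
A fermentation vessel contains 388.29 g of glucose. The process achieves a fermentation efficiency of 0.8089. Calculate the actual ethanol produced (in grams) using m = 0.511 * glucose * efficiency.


Actual ethanol: m = 0.511 * 388.29 * 0.8089
m = 160.4989 g

160.4989 g


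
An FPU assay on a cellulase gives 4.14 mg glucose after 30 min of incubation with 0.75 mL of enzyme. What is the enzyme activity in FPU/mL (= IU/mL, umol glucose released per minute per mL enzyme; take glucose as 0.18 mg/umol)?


Activity = glucose_mg / (0.18 mg/umol * V_mL * t_min)
= 4.14 / (0.18 * 0.75 * 30)
= 1.0222 FPU/mL

1.0222 FPU/mL


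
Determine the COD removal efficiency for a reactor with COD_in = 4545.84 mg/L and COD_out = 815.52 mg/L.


eta = (COD_in - COD_out) / COD_in * 100
= (4545.84 - 815.52) / 4545.84 * 100
= 82.0601%

82.0601%


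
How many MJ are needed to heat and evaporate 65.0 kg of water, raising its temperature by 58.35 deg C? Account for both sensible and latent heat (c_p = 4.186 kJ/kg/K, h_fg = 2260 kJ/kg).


E = m_water * (4.186 * dT + 2260) / 1000
= 65.0 * (4.186 * 58.35 + 2260) / 1000
= 162.7765 MJ

162.7765 MJ


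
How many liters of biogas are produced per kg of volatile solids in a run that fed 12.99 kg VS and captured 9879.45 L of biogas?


Y = V / VS
= 9879.45 / 12.99
= 760.5427 L/kg VS

760.5427 L/kg VS


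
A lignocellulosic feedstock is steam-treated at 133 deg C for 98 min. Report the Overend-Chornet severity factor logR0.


logR0 = log10(t * exp((T - 100) / 14.75))
= log10(98 * exp((133 - 100) / 14.75))
= 2.9629

2.9629


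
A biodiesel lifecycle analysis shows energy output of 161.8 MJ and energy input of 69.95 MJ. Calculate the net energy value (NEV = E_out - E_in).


NEV = E_out - E_in
= 161.8 - 69.95
= 91.8500 MJ

91.8500 MJ


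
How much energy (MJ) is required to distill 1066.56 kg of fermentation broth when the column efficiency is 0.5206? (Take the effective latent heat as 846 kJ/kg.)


E = m * 846 / (eta * 1000)
= 1066.56 * 846 / (0.5206 * 1000)
= 1733.2112 MJ

1733.2112 MJ


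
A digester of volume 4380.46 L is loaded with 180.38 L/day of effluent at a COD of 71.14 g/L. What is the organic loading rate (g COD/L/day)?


OLR = Q * S / V
= 180.38 * 71.14 / 4380.46
= 2.9294 g/L/day

2.9294 g/L/day


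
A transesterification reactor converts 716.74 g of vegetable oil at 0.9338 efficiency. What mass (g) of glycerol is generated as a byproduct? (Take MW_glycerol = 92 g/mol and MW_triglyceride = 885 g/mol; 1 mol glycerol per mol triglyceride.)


glycerol = oil * conv * (92/885)
= 716.74 * 0.9338 * 92 / 885
= 69.5761 g

69.5761 g


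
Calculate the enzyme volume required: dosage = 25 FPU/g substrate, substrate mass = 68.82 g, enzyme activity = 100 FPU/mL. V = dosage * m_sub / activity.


V = dosage * m_sub / activity
V = 25 * 68.82 / 100
V = 17.2050 mL

17.2050 mL


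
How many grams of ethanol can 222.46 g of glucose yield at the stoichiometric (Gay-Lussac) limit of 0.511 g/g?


Theoretical ethanol yield: m_EtOH = 0.511 * m_glucose
m_EtOH = 0.511 * 222.46 = 113.6771 g

113.6771 g


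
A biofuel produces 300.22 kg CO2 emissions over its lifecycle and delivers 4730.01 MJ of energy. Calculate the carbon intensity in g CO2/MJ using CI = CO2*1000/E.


CI = CO2 * 1000 / E
= 300.22 * 1000 / 4730.01
= 63.4713 g CO2/MJ

63.4713 g CO2/MJ


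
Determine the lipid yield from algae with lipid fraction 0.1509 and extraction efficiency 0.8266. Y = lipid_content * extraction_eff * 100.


Y = lipid_content * extraction_eff * 100
= 0.1509 * 0.8266 * 100
= 12.4734%

12.4734%


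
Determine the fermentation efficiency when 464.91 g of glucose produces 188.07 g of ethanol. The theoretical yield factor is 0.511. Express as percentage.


Fermentation efficiency = (actual / (0.511 * glucose)) * 100
= (188.07 / (0.511 * 464.91)) * 100
= 79.1644%

79.1644%


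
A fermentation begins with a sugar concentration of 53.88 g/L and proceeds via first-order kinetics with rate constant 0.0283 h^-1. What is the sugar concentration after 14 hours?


S = S0 * exp(-k * t)
S = 53.88 * exp(-0.0283 * 14)
S = 36.2543 g/L

36.2543 g/L


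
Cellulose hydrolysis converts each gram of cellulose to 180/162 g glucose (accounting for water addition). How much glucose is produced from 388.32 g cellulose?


glucose = cellulose * 180/162
= 388.32 * 180/162
= 431.4667 g

431.4667 g


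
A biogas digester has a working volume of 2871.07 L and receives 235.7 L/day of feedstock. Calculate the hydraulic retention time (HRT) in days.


HRT = V / Q
= 2871.07 / 235.7
= 12.1810 days

12.1810 days


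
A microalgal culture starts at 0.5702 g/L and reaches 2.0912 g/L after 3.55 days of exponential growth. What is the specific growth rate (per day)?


mu = ln(X2/X1) / dt
= ln(2.0912/0.5702) / 3.55
= 0.3661 per day

0.3661 per day


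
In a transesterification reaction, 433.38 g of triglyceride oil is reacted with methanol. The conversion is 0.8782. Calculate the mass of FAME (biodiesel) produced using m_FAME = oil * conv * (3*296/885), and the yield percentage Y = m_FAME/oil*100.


m_FAME = oil * conv * (3 * 296 / 885) = oil * conv * (888/885)
= 433.38 * 0.8782 * 888 / 885
= 381.8845 g
Y = m_FAME / oil * 100 = conv * (888/885) * 100
= 0.8782 * 888 / 885 * 100
= 88.12%

381.8845 g FAME; Y = 88.12%


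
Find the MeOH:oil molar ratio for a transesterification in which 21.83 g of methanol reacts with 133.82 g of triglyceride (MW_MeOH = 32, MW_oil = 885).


Molar ratio = n_MeOH / n_oil = (MeOH/32) / (oil/885) = (MeOH * 885) / (32 * oil)
= (21.83 * 885) / (32 * 133.82)
= 4.5116

4.5116


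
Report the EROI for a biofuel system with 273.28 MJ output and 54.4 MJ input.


EROI = E_out / E_in
= 273.28 / 54.4
= 5.0235

5.0235


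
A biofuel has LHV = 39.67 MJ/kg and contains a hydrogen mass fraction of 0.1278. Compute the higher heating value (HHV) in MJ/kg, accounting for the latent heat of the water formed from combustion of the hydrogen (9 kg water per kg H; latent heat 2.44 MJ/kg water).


HHV = LHV + H_frac * 9 * 2.44
= 39.67 + 0.1278 * 9 * 2.44
= 42.4765 MJ/kg

42.4765 MJ/kg


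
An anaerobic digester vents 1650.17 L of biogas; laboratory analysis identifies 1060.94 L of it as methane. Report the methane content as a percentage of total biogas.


CH4% = V_CH4 / V_total * 100
= 1060.94 / 1650.17 * 100
= 64.2928%

64.2928%


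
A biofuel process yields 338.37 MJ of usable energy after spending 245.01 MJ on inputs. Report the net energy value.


NEV = E_out - E_in
= 338.37 - 245.01
= 93.3600 MJ

93.3600 MJ


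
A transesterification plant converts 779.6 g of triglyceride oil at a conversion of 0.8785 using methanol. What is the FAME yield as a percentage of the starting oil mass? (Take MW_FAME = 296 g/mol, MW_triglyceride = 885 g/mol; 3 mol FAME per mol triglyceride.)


m_FAME = oil * conv * (3 * 296 / 885) = oil * conv * (888/885)
= 779.6 * 0.8785 * 888 / 885
= 687.2002 g
Y = m_FAME / oil * 100 = conv * (888/885) * 100
= 0.8785 * 888 / 885 * 100
= 88.15%

88.15%


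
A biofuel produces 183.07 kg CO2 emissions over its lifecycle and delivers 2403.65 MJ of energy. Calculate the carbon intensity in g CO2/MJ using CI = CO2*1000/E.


CI = CO2 * 1000 / E
= 183.07 * 1000 / 2403.65
= 76.1633 g CO2/MJ

76.1633 g CO2/MJ


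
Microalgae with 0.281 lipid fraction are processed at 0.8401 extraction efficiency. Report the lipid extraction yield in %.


Y = lipid_content * extraction_eff * 100
= 0.281 * 0.8401 * 100
= 23.6068%

23.6068%


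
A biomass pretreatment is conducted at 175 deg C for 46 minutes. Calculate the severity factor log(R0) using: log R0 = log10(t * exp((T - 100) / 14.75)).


logR0 = log10(t * exp((T - 100) / 14.75))
= log10(46 * exp((175 - 100) / 14.75))
= 3.8710

3.8710


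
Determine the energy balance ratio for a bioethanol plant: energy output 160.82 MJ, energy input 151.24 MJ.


EROI = E_out / E_in
= 160.82 / 151.24
= 1.0633

1.0633


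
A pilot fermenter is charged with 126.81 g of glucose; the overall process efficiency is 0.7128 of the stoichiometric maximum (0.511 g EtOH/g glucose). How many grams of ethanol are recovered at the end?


Actual ethanol: m = 0.511 * 126.81 * 0.7128
m = 46.1894 g

46.1894 g


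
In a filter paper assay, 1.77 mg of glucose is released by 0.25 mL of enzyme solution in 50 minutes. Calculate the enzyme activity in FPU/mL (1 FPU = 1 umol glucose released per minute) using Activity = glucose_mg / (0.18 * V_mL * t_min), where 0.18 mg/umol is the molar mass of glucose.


Activity = glucose_mg / (0.18 mg/umol * V_mL * t_min)
= 1.77 / (0.18 * 0.25 * 50)
= 0.7867 FPU/mL

0.7867 FPU/mL


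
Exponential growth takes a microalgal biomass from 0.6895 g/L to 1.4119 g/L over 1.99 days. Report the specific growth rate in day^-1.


mu = ln(X2/X1) / dt
= ln(1.4119/0.6895) / 1.99
= 0.3602 per day

0.3602 per day


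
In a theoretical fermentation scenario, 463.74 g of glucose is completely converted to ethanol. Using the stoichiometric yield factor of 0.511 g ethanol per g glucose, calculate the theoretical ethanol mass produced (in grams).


Theoretical ethanol yield: m_EtOH = 0.511 * m_glucose
m_EtOH = 0.511 * 463.74 = 236.9711 g

236.9711 g


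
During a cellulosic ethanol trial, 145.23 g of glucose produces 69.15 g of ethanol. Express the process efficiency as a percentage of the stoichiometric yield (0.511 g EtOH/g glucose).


Fermentation efficiency = (actual / (0.511 * glucose)) * 100
= (69.15 / (0.511 * 145.23)) * 100
= 93.1783%

93.1783%


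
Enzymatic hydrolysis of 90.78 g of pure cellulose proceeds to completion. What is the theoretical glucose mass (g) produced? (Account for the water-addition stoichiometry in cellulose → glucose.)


glucose = cellulose * 180/162
= 90.78 * 180/162
= 100.8667 g

100.8667 g


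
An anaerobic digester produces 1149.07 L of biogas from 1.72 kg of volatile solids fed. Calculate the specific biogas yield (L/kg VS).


Y = V / VS
= 1149.07 / 1.72
= 668.0640 L/kg VS

668.0640 L/kg VS


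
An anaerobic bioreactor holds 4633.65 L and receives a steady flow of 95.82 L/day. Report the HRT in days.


HRT = V / Q
= 4633.65 / 95.82
= 48.3579 days

48.3579 days


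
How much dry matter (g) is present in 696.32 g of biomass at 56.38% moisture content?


Wd = Ww * (1 - MC/100)
= 696.32 * (1 - 56.38/100)
= 303.7348 g

303.7348 g


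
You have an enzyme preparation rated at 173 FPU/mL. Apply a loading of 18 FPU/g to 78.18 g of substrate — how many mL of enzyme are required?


V = dosage * m_sub / activity
V = 18 * 78.18 / 173
V = 8.1343 mL

8.1343 mL


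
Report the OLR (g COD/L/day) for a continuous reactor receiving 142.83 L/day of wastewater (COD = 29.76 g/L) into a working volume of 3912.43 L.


OLR = Q * S / V
= 142.83 * 29.76 / 3912.43
= 1.0864 g/L/day

1.0864 g/L/day


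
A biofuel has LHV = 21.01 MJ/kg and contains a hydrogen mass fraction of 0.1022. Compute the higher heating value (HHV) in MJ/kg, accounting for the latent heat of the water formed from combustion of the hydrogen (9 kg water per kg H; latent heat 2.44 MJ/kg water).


HHV = LHV + H_frac * 9 * 2.44
= 21.01 + 0.1022 * 9 * 2.44
= 23.2543 MJ/kg

23.2543 MJ/kg


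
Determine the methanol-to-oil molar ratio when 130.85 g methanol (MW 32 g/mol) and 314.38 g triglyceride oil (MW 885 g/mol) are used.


Molar ratio = n_MeOH / n_oil = (MeOH/32) / (oil/885) = (MeOH * 885) / (32 * oil)
= (130.85 * 885) / (32 * 314.38)
= 11.5110

11.5110


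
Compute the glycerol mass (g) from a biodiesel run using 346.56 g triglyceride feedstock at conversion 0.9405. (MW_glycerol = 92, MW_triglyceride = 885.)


glycerol = oil * conv * (92/885)
= 346.56 * 0.9405 * 92 / 885
= 33.8830 g

33.8830 g


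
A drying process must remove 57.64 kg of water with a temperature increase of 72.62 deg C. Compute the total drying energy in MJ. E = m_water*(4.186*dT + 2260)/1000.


E = m_water * (4.186 * dT + 2260) / 1000
= 57.64 * (4.186 * 72.62 + 2260) / 1000
= 147.7882 MJ

147.7882 MJ


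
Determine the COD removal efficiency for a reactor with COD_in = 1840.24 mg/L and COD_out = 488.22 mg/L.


eta = (COD_in - COD_out) / COD_in * 100
= (1840.24 - 488.22) / 1840.24 * 100
= 73.4698%

73.4698%


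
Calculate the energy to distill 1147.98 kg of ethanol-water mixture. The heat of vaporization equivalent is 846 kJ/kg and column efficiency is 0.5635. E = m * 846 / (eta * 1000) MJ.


E = m * 846 / (eta * 1000)
= 1147.98 * 846 / (0.5635 * 1000)
= 1723.4979 MJ

1723.4979 MJ


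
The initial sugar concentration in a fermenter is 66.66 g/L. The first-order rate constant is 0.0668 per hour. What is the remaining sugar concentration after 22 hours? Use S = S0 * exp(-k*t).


S = S0 * exp(-k * t)
S = 66.66 * exp(-0.0668 * 22)
S = 15.3330 g/L

15.3330 g/L


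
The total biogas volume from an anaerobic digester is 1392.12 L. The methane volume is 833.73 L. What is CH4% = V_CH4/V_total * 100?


CH4% = V_CH4 / V_total * 100
= 833.73 / 1392.12 * 100
= 59.8892%

59.8892%


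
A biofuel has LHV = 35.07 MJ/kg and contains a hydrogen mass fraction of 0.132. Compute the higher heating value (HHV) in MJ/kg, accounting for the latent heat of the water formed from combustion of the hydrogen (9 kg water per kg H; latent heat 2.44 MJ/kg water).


HHV = LHV + H_frac * 9 * 2.44
= 35.07 + 0.132 * 9 * 2.44
= 37.9687 MJ/kg

37.9687 MJ/kg


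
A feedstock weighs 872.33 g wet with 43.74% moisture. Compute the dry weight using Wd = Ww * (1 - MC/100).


Wd = Ww * (1 - MC/100)
= 872.33 * (1 - 43.74/100)
= 490.7729 g

490.7729 g


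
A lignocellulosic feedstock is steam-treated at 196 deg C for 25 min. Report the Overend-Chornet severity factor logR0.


logR0 = log10(t * exp((T - 100) / 14.75))
= log10(25 * exp((196 - 100) / 14.75))
= 4.2245

4.2245


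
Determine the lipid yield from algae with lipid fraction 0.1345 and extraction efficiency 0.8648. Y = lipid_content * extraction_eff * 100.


Y = lipid_content * extraction_eff * 100
= 0.1345 * 0.8648 * 100
= 11.6316%

11.6316%


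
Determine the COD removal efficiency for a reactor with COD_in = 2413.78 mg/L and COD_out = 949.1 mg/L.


eta = (COD_in - COD_out) / COD_in * 100
= (2413.78 - 949.1) / 2413.78 * 100
= 60.6799%

60.6799%


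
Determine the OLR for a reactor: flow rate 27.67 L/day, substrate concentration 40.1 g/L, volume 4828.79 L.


OLR = Q * S / V
= 27.67 * 40.1 / 4828.79
= 0.2298 g/L/day

0.2298 g/L/day


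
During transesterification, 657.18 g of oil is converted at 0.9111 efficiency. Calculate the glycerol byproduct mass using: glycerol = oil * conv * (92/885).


glycerol = oil * conv * (92/885)
= 657.18 * 0.9111 * 92 / 885
= 62.2436 g

62.2436 g


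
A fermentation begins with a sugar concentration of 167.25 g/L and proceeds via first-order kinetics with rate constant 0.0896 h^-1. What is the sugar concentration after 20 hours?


S = S0 * exp(-k * t)
S = 167.25 * exp(-0.0896 * 20)
S = 27.8683 g/L

27.8683 g/L


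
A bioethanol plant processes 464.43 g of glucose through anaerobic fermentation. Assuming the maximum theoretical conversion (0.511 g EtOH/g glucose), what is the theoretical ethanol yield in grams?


Theoretical ethanol yield: m_EtOH = 0.511 * m_glucose
m_EtOH = 0.511 * 464.43 = 237.3237 g

237.3237 g


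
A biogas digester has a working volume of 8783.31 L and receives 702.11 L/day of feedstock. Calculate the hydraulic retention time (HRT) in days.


HRT = V / Q
= 8783.31 / 702.11
= 12.5099 days

12.5099 days


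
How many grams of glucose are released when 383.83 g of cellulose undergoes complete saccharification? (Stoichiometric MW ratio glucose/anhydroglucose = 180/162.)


glucose = cellulose * 180/162
= 383.83 * 180/162
= 426.4778 g

426.4778 g


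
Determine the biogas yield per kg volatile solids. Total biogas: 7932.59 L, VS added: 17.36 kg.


Y = V / VS
= 7932.59 / 17.36
= 456.9464 L/kg VS

456.9464 L/kg VS


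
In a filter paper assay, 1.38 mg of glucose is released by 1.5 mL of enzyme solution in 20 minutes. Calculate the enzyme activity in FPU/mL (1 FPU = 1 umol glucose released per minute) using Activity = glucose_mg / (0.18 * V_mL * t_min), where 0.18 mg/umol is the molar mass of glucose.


Activity = glucose_mg / (0.18 mg/umol * V_mL * t_min)
= 1.38 / (0.18 * 1.5 * 20)
= 0.2556 FPU/mL

0.2556 FPU/mL


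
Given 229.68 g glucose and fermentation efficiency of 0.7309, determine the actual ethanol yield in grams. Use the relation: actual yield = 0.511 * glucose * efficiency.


Actual ethanol: m = 0.511 * 229.68 * 0.7309
m = 85.7832 g

85.7832 g


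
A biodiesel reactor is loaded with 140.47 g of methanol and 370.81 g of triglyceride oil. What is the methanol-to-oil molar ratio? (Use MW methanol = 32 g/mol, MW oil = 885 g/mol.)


Molar ratio = n_MeOH / n_oil = (MeOH/32) / (oil/885) = (MeOH * 885) / (32 * oil)
= (140.47 * 885) / (32 * 370.81)
= 10.4767

10.4767


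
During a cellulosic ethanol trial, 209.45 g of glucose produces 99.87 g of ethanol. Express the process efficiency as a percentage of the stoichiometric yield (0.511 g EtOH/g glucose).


Fermentation efficiency = (actual / (0.511 * glucose)) * 100
= (99.87 / (0.511 * 209.45)) * 100
= 93.3112%

93.3112%


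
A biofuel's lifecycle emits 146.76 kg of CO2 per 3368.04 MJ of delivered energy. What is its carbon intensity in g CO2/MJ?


CI = CO2 * 1000 / E
= 146.76 * 1000 / 3368.04
= 43.5743 g CO2/MJ

43.5743 g CO2/MJ


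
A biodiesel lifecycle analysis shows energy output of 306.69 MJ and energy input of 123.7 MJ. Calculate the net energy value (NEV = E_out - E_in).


NEV = E_out - E_in
= 306.69 - 123.7
= 182.9900 MJ

182.9900 MJ


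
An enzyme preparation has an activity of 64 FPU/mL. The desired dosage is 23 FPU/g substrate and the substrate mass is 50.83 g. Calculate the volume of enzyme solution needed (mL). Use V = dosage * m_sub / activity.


V = dosage * m_sub / activity
V = 23 * 50.83 / 64
V = 18.2670 mL

18.2670 mL


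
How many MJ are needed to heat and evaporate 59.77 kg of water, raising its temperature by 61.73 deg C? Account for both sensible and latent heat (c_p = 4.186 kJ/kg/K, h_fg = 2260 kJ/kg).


E = m_water * (4.186 * dT + 2260) / 1000
= 59.77 * (4.186 * 61.73 + 2260) / 1000
= 150.5249 MJ

150.5249 MJ


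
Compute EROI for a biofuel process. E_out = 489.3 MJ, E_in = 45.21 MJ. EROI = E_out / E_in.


EROI = E_out / E_in
= 489.3 / 45.21
= 10.8228

10.8228


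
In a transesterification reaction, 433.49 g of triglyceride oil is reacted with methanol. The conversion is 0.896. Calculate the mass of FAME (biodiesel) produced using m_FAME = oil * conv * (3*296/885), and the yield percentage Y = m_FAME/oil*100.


m_FAME = oil * conv * (3 * 296 / 885) = oil * conv * (888/885)
= 433.49 * 0.896 * 888 / 885
= 389.7237 g
Y = m_FAME / oil * 100 = conv * (888/885) * 100
= 0.896 * 888 / 885 * 100
= 89.90%

389.7237 g FAME; Y = 89.90%


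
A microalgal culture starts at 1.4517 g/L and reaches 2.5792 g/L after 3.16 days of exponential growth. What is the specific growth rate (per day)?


mu = ln(X2/X1) / dt
= ln(2.5792/1.4517) / 3.16
= 0.1819 per day

0.1819 per day


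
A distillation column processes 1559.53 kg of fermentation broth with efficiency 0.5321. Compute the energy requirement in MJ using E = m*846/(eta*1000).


E = m * 846 / (eta * 1000)
= 1559.53 * 846 / (0.5321 * 1000)
= 2479.5384 MJ

2479.5384 MJ


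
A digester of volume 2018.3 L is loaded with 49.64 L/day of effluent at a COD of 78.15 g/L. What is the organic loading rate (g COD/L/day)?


OLR = Q * S / V
= 49.64 * 78.15 / 2018.3
= 1.9221 g/L/day

1.9221 g/L/day


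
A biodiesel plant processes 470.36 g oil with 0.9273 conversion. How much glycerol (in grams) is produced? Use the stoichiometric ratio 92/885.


glycerol = oil * conv * (92/885)
= 470.36 * 0.9273 * 92 / 885
= 45.3414 g

45.3414 g


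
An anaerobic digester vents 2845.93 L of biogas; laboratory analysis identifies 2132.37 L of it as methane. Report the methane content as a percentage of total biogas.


CH4% = V_CH4 / V_total * 100
= 2132.37 / 2845.93 * 100
= 74.9270%

74.9270%


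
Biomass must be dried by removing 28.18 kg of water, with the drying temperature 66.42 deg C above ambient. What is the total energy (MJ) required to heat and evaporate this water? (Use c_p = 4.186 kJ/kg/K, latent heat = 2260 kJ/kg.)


E = m_water * (4.186 * dT + 2260) / 1000
= 28.18 * (4.186 * 66.42 + 2260) / 1000
= 71.5218 MJ

71.5218 MJ


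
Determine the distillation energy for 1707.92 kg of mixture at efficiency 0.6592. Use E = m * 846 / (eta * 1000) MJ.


E = m * 846 / (eta * 1000)
= 1707.92 * 846 / (0.6592 * 1000)
= 2191.8998 MJ

2191.8998 MJ


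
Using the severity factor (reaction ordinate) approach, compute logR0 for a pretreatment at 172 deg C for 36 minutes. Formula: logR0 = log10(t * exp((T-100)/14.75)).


logR0 = log10(t * exp((T - 100) / 14.75))
= log10(36 * exp((172 - 100) / 14.75))
= 3.6762

3.6762


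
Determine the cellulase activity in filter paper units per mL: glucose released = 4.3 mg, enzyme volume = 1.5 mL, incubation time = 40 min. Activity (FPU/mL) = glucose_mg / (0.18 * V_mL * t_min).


Activity = glucose_mg / (0.18 mg/umol * V_mL * t_min)
= 4.3 / (0.18 * 1.5 * 40)
= 0.3981 FPU/mL

0.3981 FPU/mL


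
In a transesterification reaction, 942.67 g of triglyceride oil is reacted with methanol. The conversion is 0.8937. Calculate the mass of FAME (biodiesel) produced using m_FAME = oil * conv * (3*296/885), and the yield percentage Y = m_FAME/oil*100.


m_FAME = oil * conv * (3 * 296 / 885) = oil * conv * (888/885)
= 942.67 * 0.8937 * 888 / 885
= 845.3200 g
Y = m_FAME / oil * 100 = conv * (888/885) * 100
= 0.8937 * 888 / 885 * 100
= 89.67%

845.3200 g FAME; Y = 89.67%


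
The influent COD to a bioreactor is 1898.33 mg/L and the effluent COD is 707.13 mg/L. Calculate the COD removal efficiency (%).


eta = (COD_in - COD_out) / COD_in * 100
= (1898.33 - 707.13) / 1898.33 * 100
= 62.7499%

62.7499%


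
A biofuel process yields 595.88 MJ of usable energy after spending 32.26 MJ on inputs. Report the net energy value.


NEV = E_out - E_in
= 595.88 - 32.26
= 563.6200 MJ

563.6200 MJ


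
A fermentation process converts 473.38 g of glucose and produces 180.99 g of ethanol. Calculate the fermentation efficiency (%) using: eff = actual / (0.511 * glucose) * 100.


Fermentation efficiency = (actual / (0.511 * glucose)) * 100
= (180.99 / (0.511 * 473.38)) * 100
= 74.8210%

74.8210%


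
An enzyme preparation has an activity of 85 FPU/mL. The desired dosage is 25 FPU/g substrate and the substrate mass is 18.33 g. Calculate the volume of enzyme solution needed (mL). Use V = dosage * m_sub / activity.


V = dosage * m_sub / activity
V = 25 * 18.33 / 85
V = 5.3912 mL

5.3912 mL


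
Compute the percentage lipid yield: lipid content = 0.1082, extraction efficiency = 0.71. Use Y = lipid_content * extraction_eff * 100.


Y = lipid_content * extraction_eff * 100
= 0.1082 * 0.71 * 100
= 7.6822%

7.6822%


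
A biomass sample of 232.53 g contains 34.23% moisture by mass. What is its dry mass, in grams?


Wd = Ww * (1 - MC/100)
= 232.53 * (1 - 34.23/100)
= 152.9350 g

152.9350 g


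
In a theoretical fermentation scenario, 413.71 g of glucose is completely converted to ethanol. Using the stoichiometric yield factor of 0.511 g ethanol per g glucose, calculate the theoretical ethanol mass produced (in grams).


Theoretical ethanol yield: m_EtOH = 0.511 * m_glucose
m_EtOH = 0.511 * 413.71 = 211.4058 g

211.4058 g


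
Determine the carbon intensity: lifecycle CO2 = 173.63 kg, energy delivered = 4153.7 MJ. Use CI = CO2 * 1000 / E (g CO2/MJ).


CI = CO2 * 1000 / E
= 173.63 * 1000 / 4153.7
= 41.8013 g CO2/MJ

41.8013 g CO2/MJ


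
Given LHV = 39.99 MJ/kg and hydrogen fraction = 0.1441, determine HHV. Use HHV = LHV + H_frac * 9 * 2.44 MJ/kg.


HHV = LHV + H_frac * 9 * 2.44
= 39.99 + 0.1441 * 9 * 2.44
= 43.1544 MJ/kg

43.1544 MJ/kg


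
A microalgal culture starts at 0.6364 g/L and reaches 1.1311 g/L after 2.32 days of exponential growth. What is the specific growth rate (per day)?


mu = ln(X2/X1) / dt
= ln(1.1311/0.6364) / 2.32
= 0.2479 per day

0.2479 per day


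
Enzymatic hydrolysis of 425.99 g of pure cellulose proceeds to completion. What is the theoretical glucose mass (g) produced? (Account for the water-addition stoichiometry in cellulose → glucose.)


glucose = cellulose * 180/162
= 425.99 * 180/162
= 473.3222 g

473.3222 g


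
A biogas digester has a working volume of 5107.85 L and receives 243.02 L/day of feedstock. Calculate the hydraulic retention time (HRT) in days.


HRT = V / Q
= 5107.85 / 243.02
= 21.0182 days

21.0182 days


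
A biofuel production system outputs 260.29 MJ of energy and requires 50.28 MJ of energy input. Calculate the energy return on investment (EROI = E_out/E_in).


EROI = E_out / E_in
= 260.29 / 50.28
= 5.1768

5.1768


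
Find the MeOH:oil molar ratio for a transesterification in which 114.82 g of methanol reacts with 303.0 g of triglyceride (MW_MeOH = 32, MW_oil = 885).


Molar ratio = n_MeOH / n_oil = (MeOH/32) / (oil/885) = (MeOH * 885) / (32 * oil)
= (114.82 * 885) / (32 * 303.0)
= 10.4802

10.4802


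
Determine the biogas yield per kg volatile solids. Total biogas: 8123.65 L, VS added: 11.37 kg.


Y = V / VS
= 8123.65 / 11.37
= 714.4811 L/kg VS

714.4811 L/kg VS


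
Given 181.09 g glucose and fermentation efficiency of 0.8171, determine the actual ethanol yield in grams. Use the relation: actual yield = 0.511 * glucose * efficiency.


Actual ethanol: m = 0.511 * 181.09 * 0.8171
m = 75.6120 g

75.6120 g


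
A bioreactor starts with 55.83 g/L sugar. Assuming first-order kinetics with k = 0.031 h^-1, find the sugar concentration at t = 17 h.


S = S0 * exp(-k * t)
S = 55.83 * exp(-0.031 * 17)
S = 32.9605 g/L

32.9605 g/L


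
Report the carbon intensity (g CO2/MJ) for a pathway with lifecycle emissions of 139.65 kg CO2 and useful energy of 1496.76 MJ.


CI = CO2 * 1000 / E
= 139.65 * 1000 / 1496.76
= 93.3015 g CO2/MJ

93.3015 g CO2/MJ


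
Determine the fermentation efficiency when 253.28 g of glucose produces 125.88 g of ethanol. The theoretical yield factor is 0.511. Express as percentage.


Fermentation efficiency = (actual / (0.511 * glucose)) * 100
= (125.88 / (0.511 * 253.28)) * 100
= 97.2602%

97.2602%


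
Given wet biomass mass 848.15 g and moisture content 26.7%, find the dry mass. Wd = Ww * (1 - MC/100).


Wd = Ww * (1 - MC/100)
= 848.15 * (1 - 26.7/100)
= 621.6939 g

621.6939 g


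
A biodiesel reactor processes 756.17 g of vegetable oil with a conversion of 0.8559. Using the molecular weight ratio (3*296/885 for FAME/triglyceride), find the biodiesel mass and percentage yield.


m_FAME = oil * conv * (3 * 296 / 885) = oil * conv * (888/885)
= 756.17 * 0.8559 * 888 / 885
= 649.3998 g
Y = m_FAME / oil * 100 = conv * (888/885) * 100
= 0.8559 * 888 / 885 * 100
= 85.88%

649.3998 g FAME; Y = 85.88%


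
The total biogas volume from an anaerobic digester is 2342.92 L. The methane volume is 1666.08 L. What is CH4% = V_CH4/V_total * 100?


CH4% = V_CH4 / V_total * 100
= 1666.08 / 2342.92 * 100
= 71.1113%

71.1113%


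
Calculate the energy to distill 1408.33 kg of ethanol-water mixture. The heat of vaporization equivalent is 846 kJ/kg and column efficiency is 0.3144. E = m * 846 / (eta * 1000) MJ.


E = m * 846 / (eta * 1000)
= 1408.33 * 846 / (0.3144 * 1000)
= 3789.5903 MJ

3789.5903 MJ


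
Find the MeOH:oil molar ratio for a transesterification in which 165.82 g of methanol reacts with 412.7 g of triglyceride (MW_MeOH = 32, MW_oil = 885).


Molar ratio = n_MeOH / n_oil = (MeOH/32) / (oil/885) = (MeOH * 885) / (32 * oil)
= (165.82 * 885) / (32 * 412.7)
= 11.1121

11.1121


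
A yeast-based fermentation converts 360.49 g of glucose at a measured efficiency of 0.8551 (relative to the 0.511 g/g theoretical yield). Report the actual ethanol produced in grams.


Actual ethanol: m = 0.511 * 360.49 * 0.8551
m = 157.5183 g

157.5183 g


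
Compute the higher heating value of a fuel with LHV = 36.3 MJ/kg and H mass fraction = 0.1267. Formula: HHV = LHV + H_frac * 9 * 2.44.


HHV = LHV + H_frac * 9 * 2.44
= 36.3 + 0.1267 * 9 * 2.44
= 39.0823 MJ/kg

39.0823 MJ/kg


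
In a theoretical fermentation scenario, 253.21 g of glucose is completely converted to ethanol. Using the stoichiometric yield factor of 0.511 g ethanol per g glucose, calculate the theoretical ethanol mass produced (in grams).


Theoretical ethanol yield: m_EtOH = 0.511 * m_glucose
m_EtOH = 0.511 * 253.21 = 129.3903 g

129.3903 g


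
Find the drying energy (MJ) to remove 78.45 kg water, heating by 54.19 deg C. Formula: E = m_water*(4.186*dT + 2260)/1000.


E = m_water * (4.186 * dT + 2260) / 1000
= 78.45 * (4.186 * 54.19 + 2260) / 1000
= 195.0925 MJ

195.0925 MJ


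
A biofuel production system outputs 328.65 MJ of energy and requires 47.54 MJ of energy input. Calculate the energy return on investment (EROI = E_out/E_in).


EROI = E_out / E_in
= 328.65 / 47.54
= 6.9131

6.9131


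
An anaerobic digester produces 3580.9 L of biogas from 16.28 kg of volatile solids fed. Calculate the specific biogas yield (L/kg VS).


Y = V / VS
= 3580.9 / 16.28
= 219.9570 L/kg VS

219.9570 L/kg VS


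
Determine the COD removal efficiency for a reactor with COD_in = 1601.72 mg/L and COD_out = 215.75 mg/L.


eta = (COD_in - COD_out) / COD_in * 100
= (1601.72 - 215.75) / 1601.72 * 100
= 86.5301%

86.5301%


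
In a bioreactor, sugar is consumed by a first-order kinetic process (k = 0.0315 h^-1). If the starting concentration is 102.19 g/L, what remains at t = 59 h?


S = S0 * exp(-k * t)
S = 102.19 * exp(-0.0315 * 59)
S = 15.9321 g/L

15.9321 g/L


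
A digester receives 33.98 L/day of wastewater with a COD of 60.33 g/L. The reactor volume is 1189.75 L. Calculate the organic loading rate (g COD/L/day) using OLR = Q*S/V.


OLR = Q * S / V
= 33.98 * 60.33 / 1189.75
= 1.7231 g/L/day

1.7231 g/L/day


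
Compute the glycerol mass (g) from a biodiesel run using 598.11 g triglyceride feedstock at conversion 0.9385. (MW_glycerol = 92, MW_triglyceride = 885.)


glycerol = oil * conv * (92/885)
= 598.11 * 0.9385 * 92 / 885
= 58.3526 g

58.3526 g


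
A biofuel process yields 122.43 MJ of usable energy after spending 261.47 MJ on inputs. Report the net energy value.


NEV = E_out - E_in
= 122.43 - 261.47
= -139.0400 MJ

-139.0400 MJ


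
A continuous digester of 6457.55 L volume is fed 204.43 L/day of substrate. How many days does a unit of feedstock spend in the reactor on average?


HRT = V / Q
= 6457.55 / 204.43
= 31.5881 days

31.5881 days


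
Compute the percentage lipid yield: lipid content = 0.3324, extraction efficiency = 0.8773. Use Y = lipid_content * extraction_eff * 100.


Y = lipid_content * extraction_eff * 100
= 0.3324 * 0.8773 * 100
= 29.1615%

29.1615%


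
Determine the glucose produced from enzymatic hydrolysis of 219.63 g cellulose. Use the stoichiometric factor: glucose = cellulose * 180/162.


glucose = cellulose * 180/162
= 219.63 * 180/162
= 244.0333 g

244.0333 g


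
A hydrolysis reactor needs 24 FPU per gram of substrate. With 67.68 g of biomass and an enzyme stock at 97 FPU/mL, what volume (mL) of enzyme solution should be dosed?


V = dosage * m_sub / activity
V = 24 * 67.68 / 97
V = 16.7456 mL

16.7456 mL


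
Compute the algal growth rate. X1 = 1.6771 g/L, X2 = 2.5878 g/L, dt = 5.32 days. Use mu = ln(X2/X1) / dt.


mu = ln(X2/X1) / dt
= ln(2.5878/1.6771) / 5.32
= 0.0815 per day

0.0815 per day


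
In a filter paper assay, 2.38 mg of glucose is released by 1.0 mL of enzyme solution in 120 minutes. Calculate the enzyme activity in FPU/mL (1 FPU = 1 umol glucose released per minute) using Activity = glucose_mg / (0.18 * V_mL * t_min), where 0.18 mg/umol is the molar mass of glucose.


Activity = glucose_mg / (0.18 mg/umol * V_mL * t_min)
= 2.38 / (0.18 * 1.0 * 120)
= 0.1102 FPU/mL

0.1102 FPU/mL


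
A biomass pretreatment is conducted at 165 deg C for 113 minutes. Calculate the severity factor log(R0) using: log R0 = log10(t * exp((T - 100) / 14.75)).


logR0 = log10(t * exp((T - 100) / 14.75))
= log10(113 * exp((165 - 100) / 14.75))
= 3.9669

3.9669


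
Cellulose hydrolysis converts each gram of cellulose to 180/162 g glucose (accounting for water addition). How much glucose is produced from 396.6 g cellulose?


glucose = cellulose * 180/162
= 396.6 * 180/162
= 440.6667 g

440.6667 g


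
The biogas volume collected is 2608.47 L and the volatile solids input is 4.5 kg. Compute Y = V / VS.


Y = V / VS
= 2608.47 / 4.5
= 579.6600 L/kg VS

579.6600 L/kg VS


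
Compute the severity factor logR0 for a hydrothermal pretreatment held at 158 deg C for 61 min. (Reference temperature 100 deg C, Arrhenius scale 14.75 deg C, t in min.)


logR0 = log10(t * exp((T - 100) / 14.75))
= log10(61 * exp((158 - 100) / 14.75))
= 3.4931

3.4931


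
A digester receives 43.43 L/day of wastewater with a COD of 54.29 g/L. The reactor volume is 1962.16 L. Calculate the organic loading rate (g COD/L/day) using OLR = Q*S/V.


OLR = Q * S / V
= 43.43 * 54.29 / 1962.16
= 1.2016 g/L/day

1.2016 g/L/day


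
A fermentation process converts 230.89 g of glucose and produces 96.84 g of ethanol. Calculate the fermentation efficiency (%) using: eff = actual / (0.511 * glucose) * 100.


Fermentation efficiency = (actual / (0.511 * glucose)) * 100
= (96.84 / (0.511 * 230.89)) * 100
= 82.0784%

82.0784%


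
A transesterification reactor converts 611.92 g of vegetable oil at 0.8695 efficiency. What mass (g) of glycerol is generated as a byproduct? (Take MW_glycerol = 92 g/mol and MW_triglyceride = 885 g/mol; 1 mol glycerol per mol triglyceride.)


glycerol = oil * conv * (92/885)
= 611.92 * 0.8695 * 92 / 885
= 55.3107 g

55.3107 g


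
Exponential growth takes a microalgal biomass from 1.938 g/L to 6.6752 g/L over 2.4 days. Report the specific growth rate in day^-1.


mu = ln(X2/X1) / dt
= ln(6.6752/1.938) / 2.4
= 0.5153 per day

0.5153 per day


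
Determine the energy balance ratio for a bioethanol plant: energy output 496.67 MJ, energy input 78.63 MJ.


EROI = E_out / E_in
= 496.67 / 78.63
= 6.3165

6.3165


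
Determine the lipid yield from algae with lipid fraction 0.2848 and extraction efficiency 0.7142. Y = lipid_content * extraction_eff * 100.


Y = lipid_content * extraction_eff * 100
= 0.2848 * 0.7142 * 100
= 20.3404%

20.3404%


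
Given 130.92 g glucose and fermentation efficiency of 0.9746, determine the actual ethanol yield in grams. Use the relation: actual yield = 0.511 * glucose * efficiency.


Actual ethanol: m = 0.511 * 130.92 * 0.9746
m = 65.2009 g

65.2009 g


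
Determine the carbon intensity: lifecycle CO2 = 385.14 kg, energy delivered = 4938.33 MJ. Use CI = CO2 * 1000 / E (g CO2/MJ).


CI = CO2 * 1000 / E
= 385.14 * 1000 / 4938.33
= 77.9899 g CO2/MJ

77.9899 g CO2/MJ
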